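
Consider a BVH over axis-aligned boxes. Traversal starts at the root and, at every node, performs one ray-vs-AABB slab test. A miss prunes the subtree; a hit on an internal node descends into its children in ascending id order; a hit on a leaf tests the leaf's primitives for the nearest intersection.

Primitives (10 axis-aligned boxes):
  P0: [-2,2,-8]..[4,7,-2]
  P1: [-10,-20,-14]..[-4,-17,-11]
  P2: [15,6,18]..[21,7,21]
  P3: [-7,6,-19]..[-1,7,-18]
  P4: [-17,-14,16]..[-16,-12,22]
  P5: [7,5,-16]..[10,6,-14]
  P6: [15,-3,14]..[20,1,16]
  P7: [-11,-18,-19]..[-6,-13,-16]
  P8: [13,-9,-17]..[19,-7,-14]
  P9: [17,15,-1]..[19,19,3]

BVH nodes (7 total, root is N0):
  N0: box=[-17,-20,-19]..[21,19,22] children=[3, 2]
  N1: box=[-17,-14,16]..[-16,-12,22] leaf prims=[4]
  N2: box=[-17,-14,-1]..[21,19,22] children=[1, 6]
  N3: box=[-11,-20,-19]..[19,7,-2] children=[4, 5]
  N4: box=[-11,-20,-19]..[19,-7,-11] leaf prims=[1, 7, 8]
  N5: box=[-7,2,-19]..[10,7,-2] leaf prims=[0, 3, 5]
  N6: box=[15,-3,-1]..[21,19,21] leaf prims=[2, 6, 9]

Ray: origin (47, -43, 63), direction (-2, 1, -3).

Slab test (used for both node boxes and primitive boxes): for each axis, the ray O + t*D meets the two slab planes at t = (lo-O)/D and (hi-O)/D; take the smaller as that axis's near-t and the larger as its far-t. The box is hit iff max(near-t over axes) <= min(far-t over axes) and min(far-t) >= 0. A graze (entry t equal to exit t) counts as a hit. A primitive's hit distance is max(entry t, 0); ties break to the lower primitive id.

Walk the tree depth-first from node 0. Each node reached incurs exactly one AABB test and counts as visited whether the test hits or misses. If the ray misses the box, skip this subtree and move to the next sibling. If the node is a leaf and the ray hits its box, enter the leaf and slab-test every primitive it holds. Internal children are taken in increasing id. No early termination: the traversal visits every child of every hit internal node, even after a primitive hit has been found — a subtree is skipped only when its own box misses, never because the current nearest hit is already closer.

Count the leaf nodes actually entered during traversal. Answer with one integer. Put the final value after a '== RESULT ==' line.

Walk:
N0 x:[13,32] y:[23,62] z:[41/3,82/3] -> hit [23,82/3], descend [2, 3]
  N2 x:[13,32] y:[29,62] z:[41/3,64/3] -> miss, prune
  N3 x:[14,29] y:[23,50] z:[65/3,82/3] -> hit [23,82/3], descend [4, 5]
    N4 x:[14,29] y:[23,36] z:[74/3,82/3] -> hit [74/3,82/3] leaf, test {P1@t=51/2, P7@t=53/2, P8(miss)}
    N5 x:[37/2,27] y:[45,50] z:[65/3,82/3] -> miss, prune

Visited [0, 2, 3, 4, 5]. Tests: 5 box, 1 leaf. Nearest: P1.

== RESULT ==
1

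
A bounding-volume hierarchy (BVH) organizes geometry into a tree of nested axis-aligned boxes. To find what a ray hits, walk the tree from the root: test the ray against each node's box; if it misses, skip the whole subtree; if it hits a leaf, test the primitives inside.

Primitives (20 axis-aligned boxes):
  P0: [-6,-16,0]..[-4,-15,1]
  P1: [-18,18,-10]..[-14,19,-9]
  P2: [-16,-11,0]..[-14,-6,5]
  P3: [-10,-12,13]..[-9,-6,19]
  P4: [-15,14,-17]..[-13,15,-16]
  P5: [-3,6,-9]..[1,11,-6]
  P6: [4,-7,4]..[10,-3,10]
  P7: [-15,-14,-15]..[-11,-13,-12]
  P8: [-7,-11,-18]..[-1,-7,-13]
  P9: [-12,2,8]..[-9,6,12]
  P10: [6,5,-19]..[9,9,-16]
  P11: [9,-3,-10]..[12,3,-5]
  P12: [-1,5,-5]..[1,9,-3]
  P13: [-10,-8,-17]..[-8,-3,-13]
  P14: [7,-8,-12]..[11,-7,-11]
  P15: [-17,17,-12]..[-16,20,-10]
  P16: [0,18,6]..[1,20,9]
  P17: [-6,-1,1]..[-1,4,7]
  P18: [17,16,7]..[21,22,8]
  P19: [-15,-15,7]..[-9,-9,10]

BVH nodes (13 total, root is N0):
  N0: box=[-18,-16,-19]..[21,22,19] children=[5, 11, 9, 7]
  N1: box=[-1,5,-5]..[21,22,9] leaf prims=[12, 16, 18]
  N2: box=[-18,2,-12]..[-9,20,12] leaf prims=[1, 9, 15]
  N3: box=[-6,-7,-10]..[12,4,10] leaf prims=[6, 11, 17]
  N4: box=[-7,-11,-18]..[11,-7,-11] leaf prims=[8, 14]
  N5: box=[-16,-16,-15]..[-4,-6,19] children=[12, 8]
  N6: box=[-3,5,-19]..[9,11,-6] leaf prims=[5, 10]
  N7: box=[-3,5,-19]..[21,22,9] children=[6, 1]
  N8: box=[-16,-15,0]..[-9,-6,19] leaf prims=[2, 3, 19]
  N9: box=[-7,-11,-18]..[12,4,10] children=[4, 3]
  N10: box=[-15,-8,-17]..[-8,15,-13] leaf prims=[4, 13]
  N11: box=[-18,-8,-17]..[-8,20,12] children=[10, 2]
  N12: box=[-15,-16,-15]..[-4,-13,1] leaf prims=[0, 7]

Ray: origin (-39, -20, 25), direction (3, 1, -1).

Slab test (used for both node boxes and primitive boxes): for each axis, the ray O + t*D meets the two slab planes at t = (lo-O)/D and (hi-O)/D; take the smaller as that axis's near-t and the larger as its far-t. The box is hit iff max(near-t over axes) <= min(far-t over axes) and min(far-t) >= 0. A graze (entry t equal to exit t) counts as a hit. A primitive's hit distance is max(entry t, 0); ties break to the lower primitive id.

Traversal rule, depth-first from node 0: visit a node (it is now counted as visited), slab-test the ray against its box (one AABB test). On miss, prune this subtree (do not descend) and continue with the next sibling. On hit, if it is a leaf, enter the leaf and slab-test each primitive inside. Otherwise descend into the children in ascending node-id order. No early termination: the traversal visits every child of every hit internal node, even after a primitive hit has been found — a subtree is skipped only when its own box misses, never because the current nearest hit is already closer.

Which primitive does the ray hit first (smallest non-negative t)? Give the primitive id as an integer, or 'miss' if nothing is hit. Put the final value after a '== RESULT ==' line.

Trace the traversal:
N0 x:[7,20] y:[4,42] z:[6,44] -> hit [7,20], descend [5, 7, 9, 11]
  N5 x:[23/3,35/3] y:[4,14] z:[6,40] -> hit [23/3,35/3], descend [8, 12]
    N8 x:[23/3,10] y:[5,14] z:[6,25] -> hit [23/3,10] leaf, test {P2(miss), P3@t=29/3, P19(miss)}
    N12 x:[8,35/3] y:[4,7] z:[24,40] -> miss, prune
  N7 x:[12,20] y:[25,42] z:[16,44] -> miss, prune
  N9 x:[32/3,17] y:[9,24] z:[15,43] -> hit [15,17], descend [3, 4]
    N3 x:[11,17] y:[13,24] z:[15,35] -> hit [15,17] leaf, test {P6@t=15, P11(miss), P17(miss)}
    N4 x:[32/3,50/3] y:[9,13] z:[36,43] -> miss, prune
  N11 x:[7,31/3] y:[12,40] z:[13,42] -> miss, prune

order=[0, 5, 8, 12, 7, 9, 3, 4, 11]  |boxes|=9  |leaves|=2  hit=P3

== RESULT ==
3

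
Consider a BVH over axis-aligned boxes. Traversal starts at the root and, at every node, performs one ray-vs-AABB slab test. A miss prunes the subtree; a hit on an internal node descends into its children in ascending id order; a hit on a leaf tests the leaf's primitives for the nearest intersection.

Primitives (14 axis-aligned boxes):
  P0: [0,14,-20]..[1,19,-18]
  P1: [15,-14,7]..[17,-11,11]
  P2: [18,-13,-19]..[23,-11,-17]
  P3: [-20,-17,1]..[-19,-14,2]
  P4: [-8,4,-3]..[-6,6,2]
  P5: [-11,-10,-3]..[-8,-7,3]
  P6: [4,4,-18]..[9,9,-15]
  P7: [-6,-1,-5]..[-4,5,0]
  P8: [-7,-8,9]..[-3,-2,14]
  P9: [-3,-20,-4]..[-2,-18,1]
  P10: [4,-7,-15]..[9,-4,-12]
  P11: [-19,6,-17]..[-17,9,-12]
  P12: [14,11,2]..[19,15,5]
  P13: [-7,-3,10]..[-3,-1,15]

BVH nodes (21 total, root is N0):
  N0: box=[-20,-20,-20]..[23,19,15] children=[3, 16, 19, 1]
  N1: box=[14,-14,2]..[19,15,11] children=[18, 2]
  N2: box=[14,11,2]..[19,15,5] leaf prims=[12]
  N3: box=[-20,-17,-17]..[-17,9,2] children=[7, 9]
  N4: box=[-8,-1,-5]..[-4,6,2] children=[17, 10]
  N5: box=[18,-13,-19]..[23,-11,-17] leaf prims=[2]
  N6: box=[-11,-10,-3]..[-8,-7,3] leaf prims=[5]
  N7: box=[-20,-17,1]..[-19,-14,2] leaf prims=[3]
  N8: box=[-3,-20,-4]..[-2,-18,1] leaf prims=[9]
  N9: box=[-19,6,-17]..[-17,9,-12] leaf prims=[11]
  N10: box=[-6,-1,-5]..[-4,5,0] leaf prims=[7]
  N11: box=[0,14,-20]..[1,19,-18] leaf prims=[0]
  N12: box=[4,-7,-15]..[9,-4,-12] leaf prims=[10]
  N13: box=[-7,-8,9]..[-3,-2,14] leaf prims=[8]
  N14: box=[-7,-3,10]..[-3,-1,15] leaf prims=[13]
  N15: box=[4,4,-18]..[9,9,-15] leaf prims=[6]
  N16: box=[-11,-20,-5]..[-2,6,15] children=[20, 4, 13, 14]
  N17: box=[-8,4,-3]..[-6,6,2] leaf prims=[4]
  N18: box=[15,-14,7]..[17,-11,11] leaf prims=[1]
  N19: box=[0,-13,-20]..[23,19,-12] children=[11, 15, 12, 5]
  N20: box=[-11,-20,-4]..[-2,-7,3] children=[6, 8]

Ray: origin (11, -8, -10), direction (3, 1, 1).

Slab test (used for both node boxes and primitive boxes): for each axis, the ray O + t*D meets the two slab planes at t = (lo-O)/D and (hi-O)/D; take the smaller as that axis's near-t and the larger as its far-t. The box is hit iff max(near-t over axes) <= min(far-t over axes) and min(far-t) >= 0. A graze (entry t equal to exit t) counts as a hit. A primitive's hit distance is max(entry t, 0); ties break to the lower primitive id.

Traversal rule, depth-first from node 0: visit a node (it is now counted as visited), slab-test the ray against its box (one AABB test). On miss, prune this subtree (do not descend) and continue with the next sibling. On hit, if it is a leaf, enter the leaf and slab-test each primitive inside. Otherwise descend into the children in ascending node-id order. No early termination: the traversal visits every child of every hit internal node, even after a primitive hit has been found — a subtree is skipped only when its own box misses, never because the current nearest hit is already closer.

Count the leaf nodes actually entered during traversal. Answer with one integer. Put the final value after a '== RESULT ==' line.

Walk:
N0 x:[-31/3,4] y:[-12,27] z:[-10,25] -> hit [-10,4], descend [1, 3, 16, 19]
  N1 x:[1,8/3] y:[-6,23] z:[12,21] -> miss, prune
  N3 x:[-31/3,-28/3] y:[-9,17] z:[-7,12] -> miss, prune
  N16 x:[-22/3,-13/3] y:[-12,14] z:[5,25] -> miss, prune
  N19 x:[-11/3,4] y:[-5,27] z:[-10,-2] -> miss, prune

5 AABB tests over nodes [0, 1, 3, 16, 19]; 0 leaves entered; closest miss.

== RESULT ==
0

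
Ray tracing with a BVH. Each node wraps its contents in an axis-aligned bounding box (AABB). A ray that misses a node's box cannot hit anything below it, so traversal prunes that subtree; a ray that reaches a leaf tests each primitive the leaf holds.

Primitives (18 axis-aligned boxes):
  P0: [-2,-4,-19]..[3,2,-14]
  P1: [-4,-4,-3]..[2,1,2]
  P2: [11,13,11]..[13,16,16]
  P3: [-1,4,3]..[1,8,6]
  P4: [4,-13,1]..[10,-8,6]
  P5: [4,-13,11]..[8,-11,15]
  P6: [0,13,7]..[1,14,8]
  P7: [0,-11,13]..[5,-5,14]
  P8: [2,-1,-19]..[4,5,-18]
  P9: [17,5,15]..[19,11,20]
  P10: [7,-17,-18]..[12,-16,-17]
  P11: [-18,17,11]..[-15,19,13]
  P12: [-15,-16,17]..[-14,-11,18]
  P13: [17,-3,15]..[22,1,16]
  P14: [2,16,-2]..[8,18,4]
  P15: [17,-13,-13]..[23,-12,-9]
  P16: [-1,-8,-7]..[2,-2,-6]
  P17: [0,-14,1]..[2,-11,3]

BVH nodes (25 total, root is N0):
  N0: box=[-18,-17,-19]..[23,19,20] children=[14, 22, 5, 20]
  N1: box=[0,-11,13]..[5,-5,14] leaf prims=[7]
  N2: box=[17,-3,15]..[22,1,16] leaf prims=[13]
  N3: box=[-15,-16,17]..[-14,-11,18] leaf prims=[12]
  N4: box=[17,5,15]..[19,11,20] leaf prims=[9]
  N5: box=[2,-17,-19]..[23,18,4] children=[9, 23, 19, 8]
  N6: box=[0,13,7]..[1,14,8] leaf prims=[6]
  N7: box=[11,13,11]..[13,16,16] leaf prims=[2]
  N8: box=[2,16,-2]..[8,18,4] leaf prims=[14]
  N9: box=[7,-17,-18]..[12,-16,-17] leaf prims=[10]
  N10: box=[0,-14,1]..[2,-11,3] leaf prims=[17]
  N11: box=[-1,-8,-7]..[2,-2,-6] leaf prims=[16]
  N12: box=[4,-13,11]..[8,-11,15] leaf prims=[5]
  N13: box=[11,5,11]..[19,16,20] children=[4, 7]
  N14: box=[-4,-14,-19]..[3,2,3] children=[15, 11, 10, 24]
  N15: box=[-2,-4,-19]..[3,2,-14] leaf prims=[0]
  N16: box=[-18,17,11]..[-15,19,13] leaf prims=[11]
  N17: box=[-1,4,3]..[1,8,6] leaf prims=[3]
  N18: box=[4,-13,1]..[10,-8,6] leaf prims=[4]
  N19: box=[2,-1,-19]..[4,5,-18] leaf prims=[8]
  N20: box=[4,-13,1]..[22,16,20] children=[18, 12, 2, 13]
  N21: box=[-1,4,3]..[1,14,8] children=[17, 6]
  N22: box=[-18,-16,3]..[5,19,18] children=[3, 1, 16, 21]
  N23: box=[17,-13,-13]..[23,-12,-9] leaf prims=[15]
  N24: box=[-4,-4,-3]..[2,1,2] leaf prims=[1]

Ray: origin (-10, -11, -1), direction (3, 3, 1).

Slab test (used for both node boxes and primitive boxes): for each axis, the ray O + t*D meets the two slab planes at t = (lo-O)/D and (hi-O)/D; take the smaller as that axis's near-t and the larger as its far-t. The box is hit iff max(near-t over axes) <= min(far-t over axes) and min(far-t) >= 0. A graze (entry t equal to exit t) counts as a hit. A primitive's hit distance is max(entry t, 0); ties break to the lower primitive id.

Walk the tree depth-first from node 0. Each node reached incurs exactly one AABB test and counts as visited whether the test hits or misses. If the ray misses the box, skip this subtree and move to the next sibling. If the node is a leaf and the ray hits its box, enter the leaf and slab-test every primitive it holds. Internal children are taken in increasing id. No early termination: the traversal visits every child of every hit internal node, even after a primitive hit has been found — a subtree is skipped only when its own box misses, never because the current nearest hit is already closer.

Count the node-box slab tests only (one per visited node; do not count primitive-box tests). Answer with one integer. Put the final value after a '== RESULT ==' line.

Walk:
N0 x:[-8/3,11] y:[-2,10] z:[-18,21] -> hit [-2,10], descend [5, 14, 20, 22]
  N5 x:[4,11] y:[-2,29/3] z:[-18,5] -> hit [4,5], descend [8, 9, 19, 23]
    N8 x:[4,6] y:[9,29/3] z:[-1,5] -> miss, prune
    N9 x:[17/3,22/3] y:[-2,-5/3] z:[-17,-16] -> miss, prune
    N19 x:[4,14/3] y:[10/3,16/3] z:[-18,-17] -> miss, prune
    N23 x:[9,11] y:[-2/3,-1/3] z:[-12,-8] -> miss, prune
  N14 x:[2,13/3] y:[-1,13/3] z:[-18,4] -> hit [2,4], descend [10, 11, 15, 24]
    N10 x:[10/3,4] y:[-1,0] z:[2,4] -> miss, prune
    N11 x:[3,4] y:[1,3] z:[-6,-5] -> miss, prune
    N15 x:[8/3,13/3] y:[7/3,13/3] z:[-18,-13] -> miss, prune
    N24 x:[2,4] y:[7/3,4] z:[-2,3] -> hit [7/3,3] leaf, test {P1@t=7/3}
  N20 x:[14/3,32/3] y:[-2/3,9] z:[2,21] -> hit [14/3,9], descend [2, 12, 13, 18]
    N2 x:[9,32/3] y:[8/3,4] z:[16,17] -> miss, prune
    N12 x:[14/3,6] y:[-2/3,0] z:[12,16] -> miss, prune
    N13 x:[7,29/3] y:[16/3,9] z:[12,21] -> miss, prune
    N18 x:[14/3,20/3] y:[-2/3,1] z:[2,7] -> miss, prune
  N22 x:[-8/3,5] y:[-5/3,10] z:[4,19] -> hit [4,5], descend [1, 3, 16, 21]
    N1 x:[10/3,5] y:[0,2] z:[14,15] -> miss, prune
    N3 x:[-5/3,-4/3] y:[-5/3,0] z:[18,19] -> miss, prune
    N16 x:[-8/3,-5/3] y:[28/3,10] z:[12,14] -> miss, prune
    N21 x:[3,11/3] y:[5,25/3] z:[4,9] -> miss, prune

order=[0, 5, 8, 9, 19, 23, 14, 10, 11, 15, 24, 20, 2, 12, 13, 18, 22, 1, 3, 16, 21]  |boxes|=21  |leaves|=1  hit=P1

== RESULT ==
21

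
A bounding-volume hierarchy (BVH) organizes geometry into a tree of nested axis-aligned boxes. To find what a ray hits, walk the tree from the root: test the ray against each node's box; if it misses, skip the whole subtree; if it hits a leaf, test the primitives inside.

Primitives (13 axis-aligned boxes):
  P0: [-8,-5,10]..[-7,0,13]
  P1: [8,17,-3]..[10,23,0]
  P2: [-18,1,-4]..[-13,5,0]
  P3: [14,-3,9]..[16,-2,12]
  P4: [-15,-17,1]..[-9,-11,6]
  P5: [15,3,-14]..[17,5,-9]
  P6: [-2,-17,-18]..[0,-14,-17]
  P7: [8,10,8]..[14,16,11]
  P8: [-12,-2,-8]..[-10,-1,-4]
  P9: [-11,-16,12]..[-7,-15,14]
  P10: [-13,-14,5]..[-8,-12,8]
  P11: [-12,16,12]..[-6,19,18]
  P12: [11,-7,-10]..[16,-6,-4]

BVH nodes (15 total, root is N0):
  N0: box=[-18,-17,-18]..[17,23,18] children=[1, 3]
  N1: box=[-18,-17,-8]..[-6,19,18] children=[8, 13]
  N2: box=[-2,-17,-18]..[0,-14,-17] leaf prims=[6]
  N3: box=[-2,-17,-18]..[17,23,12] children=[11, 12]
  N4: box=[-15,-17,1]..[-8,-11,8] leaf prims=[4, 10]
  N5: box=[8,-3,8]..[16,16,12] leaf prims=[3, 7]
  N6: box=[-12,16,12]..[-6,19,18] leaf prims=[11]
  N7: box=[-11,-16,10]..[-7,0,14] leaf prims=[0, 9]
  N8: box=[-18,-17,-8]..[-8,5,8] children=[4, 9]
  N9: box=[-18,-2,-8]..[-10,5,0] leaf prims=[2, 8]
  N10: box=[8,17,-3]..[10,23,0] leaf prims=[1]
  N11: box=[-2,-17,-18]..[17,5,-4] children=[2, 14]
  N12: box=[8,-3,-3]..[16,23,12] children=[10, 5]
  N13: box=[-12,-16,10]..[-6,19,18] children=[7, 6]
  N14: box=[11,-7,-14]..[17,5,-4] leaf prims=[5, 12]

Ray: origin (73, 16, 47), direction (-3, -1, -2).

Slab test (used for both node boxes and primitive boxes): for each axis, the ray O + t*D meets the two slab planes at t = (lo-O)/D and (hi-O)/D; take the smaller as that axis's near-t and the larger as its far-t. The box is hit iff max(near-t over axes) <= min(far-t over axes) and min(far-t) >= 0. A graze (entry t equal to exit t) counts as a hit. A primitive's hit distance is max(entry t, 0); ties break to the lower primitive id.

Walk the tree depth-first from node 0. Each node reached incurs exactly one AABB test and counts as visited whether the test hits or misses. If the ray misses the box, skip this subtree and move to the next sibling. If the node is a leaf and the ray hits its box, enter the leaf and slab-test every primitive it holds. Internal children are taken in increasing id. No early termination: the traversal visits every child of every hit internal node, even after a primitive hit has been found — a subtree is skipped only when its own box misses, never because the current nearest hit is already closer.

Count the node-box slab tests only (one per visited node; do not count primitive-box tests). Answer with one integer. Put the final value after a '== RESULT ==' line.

Walk:
N0 x:[56/3,91/3] y:[-7,33] z:[29/2,65/2] -> hit [56/3,91/3], descend [1, 3]
  N1 x:[79/3,91/3] y:[-3,33] z:[29/2,55/2] -> hit [79/3,55/2], descend [8, 13]
    N8 x:[27,91/3] y:[11,33] z:[39/2,55/2] -> hit [27,55/2], descend [4, 9]
      N4 x:[27,88/3] y:[27,33] z:[39/2,23] -> miss, prune
      N9 x:[83/3,91/3] y:[11,18] z:[47/2,55/2] -> miss, prune
    N13 x:[79/3,85/3] y:[-3,32] z:[29/2,37/2] -> miss, prune
  N3 x:[56/3,25] y:[-7,33] z:[35/2,65/2] -> hit [56/3,25], descend [11, 12]
    N11 x:[56/3,25] y:[11,33] z:[51/2,65/2] -> miss, prune
    N12 x:[19,65/3] y:[-7,19] z:[35/2,25] -> hit [19,19], descend [5, 10]
      N5 x:[19,65/3] y:[0,19] z:[35/2,39/2] -> hit [19,19] leaf, test {P3@t=19, P7(miss)}
      N10 x:[21,65/3] y:[-7,-1] z:[47/2,25] -> miss, prune

11 AABB tests over nodes [0, 1, 8, 4, 9, 13, 3, 11, 12, 5, 10]; 1 leaf entered; closest P3.

== RESULT ==
11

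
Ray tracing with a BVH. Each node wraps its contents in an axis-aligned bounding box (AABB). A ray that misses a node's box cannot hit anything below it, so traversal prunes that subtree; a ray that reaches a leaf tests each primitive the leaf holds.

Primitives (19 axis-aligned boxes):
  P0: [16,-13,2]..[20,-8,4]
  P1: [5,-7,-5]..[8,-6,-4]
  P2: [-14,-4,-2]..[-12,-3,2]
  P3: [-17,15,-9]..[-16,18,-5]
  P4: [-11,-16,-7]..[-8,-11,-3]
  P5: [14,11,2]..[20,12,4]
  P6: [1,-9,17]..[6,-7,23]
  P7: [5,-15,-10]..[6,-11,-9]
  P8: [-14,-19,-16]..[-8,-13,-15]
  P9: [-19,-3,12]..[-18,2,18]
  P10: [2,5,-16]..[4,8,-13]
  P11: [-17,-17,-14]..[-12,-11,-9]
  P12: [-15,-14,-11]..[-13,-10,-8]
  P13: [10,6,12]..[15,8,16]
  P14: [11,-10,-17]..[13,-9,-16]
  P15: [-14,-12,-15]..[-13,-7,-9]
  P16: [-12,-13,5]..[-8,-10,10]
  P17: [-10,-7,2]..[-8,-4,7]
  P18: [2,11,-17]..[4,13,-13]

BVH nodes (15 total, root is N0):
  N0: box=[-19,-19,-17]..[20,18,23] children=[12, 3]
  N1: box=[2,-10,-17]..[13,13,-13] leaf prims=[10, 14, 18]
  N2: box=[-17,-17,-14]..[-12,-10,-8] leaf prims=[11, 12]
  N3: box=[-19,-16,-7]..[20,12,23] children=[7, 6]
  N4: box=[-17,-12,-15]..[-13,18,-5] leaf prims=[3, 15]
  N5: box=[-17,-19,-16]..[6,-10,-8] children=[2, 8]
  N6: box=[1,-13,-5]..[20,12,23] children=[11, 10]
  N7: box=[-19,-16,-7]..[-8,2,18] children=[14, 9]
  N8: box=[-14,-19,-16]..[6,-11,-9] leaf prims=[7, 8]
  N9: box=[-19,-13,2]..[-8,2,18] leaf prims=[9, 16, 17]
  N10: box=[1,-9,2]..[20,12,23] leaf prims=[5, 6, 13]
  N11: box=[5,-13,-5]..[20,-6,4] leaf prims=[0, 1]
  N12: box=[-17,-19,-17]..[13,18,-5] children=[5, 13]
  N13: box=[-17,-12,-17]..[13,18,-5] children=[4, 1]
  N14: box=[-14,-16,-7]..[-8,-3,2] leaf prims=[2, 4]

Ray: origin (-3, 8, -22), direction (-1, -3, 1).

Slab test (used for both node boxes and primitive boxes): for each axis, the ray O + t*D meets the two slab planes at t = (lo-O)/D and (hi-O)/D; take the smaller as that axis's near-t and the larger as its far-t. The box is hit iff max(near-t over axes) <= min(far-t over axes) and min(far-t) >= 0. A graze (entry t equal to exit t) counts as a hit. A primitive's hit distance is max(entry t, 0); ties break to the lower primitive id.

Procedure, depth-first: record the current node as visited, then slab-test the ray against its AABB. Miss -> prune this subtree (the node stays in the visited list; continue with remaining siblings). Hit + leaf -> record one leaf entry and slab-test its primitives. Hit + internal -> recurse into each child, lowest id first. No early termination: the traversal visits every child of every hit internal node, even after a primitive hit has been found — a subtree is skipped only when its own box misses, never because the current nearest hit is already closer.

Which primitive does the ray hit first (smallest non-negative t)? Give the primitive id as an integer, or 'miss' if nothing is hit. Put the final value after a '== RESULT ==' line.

Trace the traversal:
N0 x:[-23,16] y:[-10/3,9] z:[5,45] -> hit [5,9], descend [3, 12]
  N3 x:[-23,16] y:[-4/3,8] z:[15,45] -> miss, prune
  N12 x:[-16,14] y:[-10/3,9] z:[5,17] -> hit [5,9], descend [5, 13]
    N5 x:[-9,14] y:[6,9] z:[6,14] -> hit [6,9], descend [2, 8]
      N2 x:[9,14] y:[6,25/3] z:[8,14] -> miss, prune
      N8 x:[-9,11] y:[19/3,9] z:[6,13] -> hit [19/3,9] leaf, test {P7(miss), P8@t=7}
    N13 x:[-16,14] y:[-10/3,20/3] z:[5,17] -> hit [5,20/3], descend [1, 4]
      N1 x:[-16,-5] y:[-5/3,6] z:[5,9] -> miss, prune
      N4 x:[10,14] y:[-10/3,20/3] z:[7,17] -> miss, prune

Visited [0, 3, 12, 5, 2, 8, 13, 1, 4]. Tests: 9 box, 1 leaf. Nearest: P8.

== RESULT ==
8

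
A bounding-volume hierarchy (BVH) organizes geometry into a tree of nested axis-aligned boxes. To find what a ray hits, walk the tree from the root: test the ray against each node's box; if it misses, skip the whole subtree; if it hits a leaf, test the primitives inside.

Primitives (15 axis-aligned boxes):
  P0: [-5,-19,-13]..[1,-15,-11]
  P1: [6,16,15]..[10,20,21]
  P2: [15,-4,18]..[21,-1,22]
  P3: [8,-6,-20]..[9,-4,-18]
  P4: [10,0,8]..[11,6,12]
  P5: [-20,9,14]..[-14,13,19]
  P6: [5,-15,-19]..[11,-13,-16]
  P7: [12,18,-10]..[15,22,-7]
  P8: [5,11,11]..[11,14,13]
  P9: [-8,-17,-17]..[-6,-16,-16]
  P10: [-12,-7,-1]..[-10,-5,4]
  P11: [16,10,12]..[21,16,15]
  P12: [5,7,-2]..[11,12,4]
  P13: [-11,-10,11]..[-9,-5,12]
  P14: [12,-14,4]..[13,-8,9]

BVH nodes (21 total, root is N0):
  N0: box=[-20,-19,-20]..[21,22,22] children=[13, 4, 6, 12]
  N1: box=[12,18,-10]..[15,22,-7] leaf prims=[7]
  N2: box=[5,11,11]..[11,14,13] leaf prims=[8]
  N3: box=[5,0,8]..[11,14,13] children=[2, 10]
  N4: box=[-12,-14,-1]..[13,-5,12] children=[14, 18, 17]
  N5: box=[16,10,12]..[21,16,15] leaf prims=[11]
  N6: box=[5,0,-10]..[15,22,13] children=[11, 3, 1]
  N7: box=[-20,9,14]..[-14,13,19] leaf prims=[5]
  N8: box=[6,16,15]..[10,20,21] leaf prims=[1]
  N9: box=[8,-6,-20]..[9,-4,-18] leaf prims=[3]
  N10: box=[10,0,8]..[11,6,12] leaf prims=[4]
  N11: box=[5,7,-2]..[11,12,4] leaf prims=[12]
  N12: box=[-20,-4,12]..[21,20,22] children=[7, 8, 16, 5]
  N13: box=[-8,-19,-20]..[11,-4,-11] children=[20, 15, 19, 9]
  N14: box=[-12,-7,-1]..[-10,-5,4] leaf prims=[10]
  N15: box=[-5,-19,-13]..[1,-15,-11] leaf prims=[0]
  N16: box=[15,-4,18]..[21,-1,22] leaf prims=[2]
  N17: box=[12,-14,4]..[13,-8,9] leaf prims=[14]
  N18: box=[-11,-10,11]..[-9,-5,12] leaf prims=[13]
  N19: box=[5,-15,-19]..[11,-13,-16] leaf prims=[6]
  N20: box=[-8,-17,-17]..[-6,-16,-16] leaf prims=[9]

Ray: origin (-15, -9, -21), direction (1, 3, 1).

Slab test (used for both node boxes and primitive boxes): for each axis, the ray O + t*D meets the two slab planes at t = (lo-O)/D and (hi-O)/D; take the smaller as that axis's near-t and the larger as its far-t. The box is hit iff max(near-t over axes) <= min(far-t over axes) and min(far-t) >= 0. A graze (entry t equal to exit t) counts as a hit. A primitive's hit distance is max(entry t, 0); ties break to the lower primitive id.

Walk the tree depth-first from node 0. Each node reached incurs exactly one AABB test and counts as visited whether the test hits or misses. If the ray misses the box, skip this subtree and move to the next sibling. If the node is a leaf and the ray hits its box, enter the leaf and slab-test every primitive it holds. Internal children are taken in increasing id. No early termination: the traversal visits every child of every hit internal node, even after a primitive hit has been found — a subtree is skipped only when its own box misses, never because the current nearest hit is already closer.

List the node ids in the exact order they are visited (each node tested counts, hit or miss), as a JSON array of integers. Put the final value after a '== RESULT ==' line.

Traverse from the root:
N0 x:[-5,36] y:[-10/3,31/3] z:[1,43] -> hit [1,31/3], descend [4, 6, 12, 13]
  N4 x:[3,28] y:[-5/3,4/3] z:[20,33] -> miss, prune
  N6 x:[20,30] y:[3,31/3] z:[11,34] -> miss, prune
  N12 x:[-5,36] y:[5/3,29/3] z:[33,43] -> miss, prune
  N13 x:[7,26] y:[-10/3,5/3] z:[1,10] -> miss, prune

5 AABB tests over nodes [0, 4, 6, 12, 13]; 0 leaves entered; closest miss.

== RESULT ==
[0, 4, 6, 12, 13]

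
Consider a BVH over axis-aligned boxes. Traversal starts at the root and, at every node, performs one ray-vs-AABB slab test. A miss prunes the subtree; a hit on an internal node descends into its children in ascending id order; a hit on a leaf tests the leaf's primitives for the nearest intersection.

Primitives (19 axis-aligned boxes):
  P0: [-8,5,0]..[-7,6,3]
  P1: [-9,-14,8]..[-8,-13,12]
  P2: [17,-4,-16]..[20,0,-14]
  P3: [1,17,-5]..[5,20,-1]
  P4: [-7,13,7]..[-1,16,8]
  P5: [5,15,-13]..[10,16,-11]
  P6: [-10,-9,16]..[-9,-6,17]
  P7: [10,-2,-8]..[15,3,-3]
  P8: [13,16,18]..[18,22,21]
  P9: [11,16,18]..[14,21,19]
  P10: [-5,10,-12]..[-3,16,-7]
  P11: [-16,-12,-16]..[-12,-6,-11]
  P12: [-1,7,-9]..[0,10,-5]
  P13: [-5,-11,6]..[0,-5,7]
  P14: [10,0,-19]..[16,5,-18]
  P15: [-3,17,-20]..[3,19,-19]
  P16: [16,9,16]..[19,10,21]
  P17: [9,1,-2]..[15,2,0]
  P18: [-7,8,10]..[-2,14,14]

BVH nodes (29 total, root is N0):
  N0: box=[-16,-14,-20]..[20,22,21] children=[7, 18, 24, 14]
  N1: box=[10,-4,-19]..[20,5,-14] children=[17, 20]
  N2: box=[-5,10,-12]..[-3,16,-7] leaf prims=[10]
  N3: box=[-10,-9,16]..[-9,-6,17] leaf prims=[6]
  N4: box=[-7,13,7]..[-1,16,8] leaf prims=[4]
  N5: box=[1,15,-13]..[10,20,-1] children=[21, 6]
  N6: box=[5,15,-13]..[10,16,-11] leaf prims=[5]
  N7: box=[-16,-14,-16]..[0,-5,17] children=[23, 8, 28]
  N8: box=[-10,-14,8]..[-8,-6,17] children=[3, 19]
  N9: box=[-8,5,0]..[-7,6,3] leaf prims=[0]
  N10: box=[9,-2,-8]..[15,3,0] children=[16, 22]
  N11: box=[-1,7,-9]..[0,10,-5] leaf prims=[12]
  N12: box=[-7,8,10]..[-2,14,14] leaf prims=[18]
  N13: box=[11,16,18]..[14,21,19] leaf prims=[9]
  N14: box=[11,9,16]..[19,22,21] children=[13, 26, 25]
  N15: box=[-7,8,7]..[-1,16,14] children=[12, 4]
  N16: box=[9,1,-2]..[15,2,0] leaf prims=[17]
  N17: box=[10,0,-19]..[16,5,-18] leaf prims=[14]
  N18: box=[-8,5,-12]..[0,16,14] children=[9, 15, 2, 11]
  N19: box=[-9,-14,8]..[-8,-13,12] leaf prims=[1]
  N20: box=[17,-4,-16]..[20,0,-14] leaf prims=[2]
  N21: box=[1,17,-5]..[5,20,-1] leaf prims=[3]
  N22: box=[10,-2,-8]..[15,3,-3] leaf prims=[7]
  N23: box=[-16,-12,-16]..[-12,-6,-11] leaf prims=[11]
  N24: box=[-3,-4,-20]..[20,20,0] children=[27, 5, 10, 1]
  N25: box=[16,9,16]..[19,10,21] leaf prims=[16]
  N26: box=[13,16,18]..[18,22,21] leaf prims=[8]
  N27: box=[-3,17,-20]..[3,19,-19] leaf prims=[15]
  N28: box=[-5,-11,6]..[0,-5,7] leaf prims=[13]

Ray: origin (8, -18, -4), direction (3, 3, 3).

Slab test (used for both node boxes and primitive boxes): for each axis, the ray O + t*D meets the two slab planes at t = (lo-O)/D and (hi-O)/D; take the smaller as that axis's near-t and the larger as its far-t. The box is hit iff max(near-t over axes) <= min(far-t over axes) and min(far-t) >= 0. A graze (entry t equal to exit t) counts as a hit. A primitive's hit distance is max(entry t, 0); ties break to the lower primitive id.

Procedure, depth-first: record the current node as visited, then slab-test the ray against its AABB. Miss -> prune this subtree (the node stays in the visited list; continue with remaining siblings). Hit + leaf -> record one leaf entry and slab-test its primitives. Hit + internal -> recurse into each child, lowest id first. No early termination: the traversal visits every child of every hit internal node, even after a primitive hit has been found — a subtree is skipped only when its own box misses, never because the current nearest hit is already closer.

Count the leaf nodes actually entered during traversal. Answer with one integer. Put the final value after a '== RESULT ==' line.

Walk:
N0 x:[-8,4] y:[4/3,40/3] z:[-16/3,25/3] -> hit [4/3,4], descend [7, 14, 18, 24]
  N7 x:[-8,-8/3] y:[4/3,13/3] z:[-4,7] -> miss, prune
  N14 x:[1,11/3] y:[9,40/3] z:[20/3,25/3] -> miss, prune
  N18 x:[-16/3,-8/3] y:[23/3,34/3] z:[-8/3,6] -> miss, prune
  N24 x:[-11/3,4] y:[14/3,38/3] z:[-16/3,4/3] -> miss, prune

order=[0, 7, 14, 18, 24]  |boxes|=5  |leaves|=0  hit=miss

== RESULT ==
0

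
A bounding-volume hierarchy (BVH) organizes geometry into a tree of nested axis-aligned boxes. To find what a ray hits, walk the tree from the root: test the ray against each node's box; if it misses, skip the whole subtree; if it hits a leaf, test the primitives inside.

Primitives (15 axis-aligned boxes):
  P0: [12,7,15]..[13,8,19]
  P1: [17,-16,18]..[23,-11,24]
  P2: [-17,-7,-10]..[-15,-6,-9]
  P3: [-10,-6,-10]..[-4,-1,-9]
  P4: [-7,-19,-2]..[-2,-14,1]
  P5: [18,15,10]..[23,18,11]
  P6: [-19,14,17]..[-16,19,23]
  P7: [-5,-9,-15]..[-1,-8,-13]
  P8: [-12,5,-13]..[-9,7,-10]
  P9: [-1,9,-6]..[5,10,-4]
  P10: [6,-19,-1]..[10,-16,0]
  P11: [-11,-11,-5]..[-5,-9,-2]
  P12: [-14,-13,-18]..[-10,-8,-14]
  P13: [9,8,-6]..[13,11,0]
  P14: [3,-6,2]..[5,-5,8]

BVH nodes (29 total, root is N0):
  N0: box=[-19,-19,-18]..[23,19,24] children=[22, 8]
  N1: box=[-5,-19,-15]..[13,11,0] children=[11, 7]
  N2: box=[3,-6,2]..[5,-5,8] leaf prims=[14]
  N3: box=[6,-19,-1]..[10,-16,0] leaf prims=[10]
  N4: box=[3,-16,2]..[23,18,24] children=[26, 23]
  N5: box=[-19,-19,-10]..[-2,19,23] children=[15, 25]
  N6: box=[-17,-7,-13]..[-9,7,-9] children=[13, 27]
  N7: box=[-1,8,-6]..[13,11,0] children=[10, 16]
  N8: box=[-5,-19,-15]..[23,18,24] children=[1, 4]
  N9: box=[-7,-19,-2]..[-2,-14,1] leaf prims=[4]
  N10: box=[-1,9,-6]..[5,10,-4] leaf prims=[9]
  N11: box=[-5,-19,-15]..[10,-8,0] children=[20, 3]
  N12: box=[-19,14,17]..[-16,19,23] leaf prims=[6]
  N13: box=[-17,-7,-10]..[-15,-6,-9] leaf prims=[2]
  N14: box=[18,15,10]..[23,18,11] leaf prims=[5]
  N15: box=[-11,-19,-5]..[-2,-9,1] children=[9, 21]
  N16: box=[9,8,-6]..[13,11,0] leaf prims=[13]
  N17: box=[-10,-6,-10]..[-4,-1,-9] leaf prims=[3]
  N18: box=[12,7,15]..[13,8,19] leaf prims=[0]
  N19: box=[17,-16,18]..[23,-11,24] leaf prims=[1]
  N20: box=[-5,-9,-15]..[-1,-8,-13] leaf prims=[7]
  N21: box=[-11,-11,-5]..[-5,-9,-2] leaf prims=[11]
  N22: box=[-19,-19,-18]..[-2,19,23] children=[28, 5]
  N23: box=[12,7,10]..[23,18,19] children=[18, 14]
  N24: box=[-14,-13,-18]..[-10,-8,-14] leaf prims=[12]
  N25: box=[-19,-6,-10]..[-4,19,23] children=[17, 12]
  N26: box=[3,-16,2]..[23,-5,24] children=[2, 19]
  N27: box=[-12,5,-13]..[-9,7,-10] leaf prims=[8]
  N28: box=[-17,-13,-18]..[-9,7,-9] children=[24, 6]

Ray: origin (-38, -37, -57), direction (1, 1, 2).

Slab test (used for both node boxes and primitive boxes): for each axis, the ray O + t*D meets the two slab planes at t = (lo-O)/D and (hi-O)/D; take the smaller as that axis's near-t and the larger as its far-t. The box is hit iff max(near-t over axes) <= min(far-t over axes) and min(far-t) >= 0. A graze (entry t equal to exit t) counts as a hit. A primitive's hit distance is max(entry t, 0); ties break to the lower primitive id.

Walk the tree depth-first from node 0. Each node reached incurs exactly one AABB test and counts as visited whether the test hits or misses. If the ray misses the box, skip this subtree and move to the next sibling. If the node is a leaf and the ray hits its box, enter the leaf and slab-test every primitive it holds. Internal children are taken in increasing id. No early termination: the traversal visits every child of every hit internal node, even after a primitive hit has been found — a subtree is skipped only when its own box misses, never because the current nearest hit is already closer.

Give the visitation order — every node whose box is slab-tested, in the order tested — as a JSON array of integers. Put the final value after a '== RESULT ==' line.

Traverse from the root:
N0 x:[19,61] y:[18,56] z:[39/2,81/2] -> hit [39/2,81/2], descend [8, 22]
  N8 x:[33,61] y:[18,55] z:[21,81/2] -> hit [33,81/2], descend [1, 4]
    N1 x:[33,51] y:[18,48] z:[21,57/2] -> miss, prune
    N4 x:[41,61] y:[21,55] z:[59/2,81/2] -> miss, prune
  N22 x:[19,36] y:[18,56] z:[39/2,40] -> hit [39/2,36], descend [5, 28]
    N5 x:[19,36] y:[18,56] z:[47/2,40] -> hit [47/2,36], descend [15, 25]
      N15 x:[27,36] y:[18,28] z:[26,29] -> hit [27,28], descend [9, 21]
        N9 x:[31,36] y:[18,23] z:[55/2,29] -> miss, prune
        N21 x:[27,33] y:[26,28] z:[26,55/2] -> hit [27,55/2] leaf, test {P11@t=27}
      N25 x:[19,34] y:[31,56] z:[47/2,40] -> hit [31,34], descend [12, 17]
        N12 x:[19,22] y:[51,56] z:[37,40] -> miss, prune
        N17 x:[28,34] y:[31,36] z:[47/2,24] -> miss, prune
    N28 x:[21,29] y:[24,44] z:[39/2,24] -> hit [24,24], descend [6, 24]
      N6 x:[21,29] y:[30,44] z:[22,24] -> miss, prune
      N24 x:[24,28] y:[24,29] z:[39/2,43/2] -> miss, prune

Visited [0, 8, 1, 4, 22, 5, 15, 9, 21, 25, 12, 17, 28, 6, 24]. Tests: 15 box, 1 leaf. Nearest: P11.

== RESULT ==
[0, 8, 1, 4, 22, 5, 15, 9, 21, 25, 12, 17, 28, 6, 24]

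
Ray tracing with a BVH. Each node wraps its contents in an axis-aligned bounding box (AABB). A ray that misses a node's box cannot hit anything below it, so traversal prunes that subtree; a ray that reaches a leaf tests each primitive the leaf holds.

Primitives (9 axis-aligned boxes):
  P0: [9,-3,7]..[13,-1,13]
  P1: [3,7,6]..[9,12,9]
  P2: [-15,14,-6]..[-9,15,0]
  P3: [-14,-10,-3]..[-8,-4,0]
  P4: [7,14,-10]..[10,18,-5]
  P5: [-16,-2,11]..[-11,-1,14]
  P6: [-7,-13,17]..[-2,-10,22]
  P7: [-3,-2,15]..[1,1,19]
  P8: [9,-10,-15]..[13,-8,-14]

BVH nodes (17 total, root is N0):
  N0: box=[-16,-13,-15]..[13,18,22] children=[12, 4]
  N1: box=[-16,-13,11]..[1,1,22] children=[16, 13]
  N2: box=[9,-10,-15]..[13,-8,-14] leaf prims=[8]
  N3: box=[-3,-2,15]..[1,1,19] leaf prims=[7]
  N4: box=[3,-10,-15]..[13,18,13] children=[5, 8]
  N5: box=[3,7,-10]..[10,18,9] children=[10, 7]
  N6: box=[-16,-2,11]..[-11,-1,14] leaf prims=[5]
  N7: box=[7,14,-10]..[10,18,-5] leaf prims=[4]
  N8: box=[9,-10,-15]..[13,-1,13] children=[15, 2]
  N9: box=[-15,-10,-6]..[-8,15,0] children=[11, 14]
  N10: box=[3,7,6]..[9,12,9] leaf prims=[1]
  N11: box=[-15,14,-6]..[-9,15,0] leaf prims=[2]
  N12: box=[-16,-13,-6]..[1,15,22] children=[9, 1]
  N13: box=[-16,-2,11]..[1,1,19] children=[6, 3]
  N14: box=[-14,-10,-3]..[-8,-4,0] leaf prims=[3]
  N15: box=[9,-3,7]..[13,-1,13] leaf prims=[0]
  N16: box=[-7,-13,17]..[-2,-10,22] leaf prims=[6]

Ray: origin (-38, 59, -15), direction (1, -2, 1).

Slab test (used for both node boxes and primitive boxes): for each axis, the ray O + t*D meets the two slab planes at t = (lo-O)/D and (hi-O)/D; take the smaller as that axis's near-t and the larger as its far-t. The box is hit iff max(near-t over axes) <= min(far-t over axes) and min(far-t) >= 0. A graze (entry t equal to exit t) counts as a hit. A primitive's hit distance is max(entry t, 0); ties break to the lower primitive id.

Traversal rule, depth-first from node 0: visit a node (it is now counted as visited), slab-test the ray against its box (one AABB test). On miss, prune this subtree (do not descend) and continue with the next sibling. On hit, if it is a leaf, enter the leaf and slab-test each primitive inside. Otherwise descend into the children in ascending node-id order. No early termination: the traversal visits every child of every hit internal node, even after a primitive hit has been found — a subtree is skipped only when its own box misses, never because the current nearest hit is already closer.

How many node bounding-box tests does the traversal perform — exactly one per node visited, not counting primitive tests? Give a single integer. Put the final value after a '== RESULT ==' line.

Traverse from the root:
N0 x:[22,51] y:[41/2,36] z:[0,37] -> hit [22,36], descend [4, 12]
  N4 x:[41,51] y:[41/2,69/2] z:[0,28] -> miss, prune
  N12 x:[22,39] y:[22,36] z:[9,37] -> hit [22,36], descend [1, 9]
    N1 x:[22,39] y:[29,36] z:[26,37] -> hit [29,36], descend [13, 16]
      N13 x:[22,39] y:[29,61/2] z:[26,34] -> hit [29,61/2], descend [3, 6]
        N3 x:[35,39] y:[29,61/2] z:[30,34] -> miss, prune
        N6 x:[22,27] y:[30,61/2] z:[26,29] -> miss, prune
      N16 x:[31,36] y:[69/2,36] z:[32,37] -> hit [69/2,36] leaf, test {P6@t=69/2}
    N9 x:[23,30] y:[22,69/2] z:[9,15] -> miss, prune

9 AABB tests over nodes [0, 4, 12, 1, 13, 3, 6, 16, 9]; 1 leaf entered; closest P6.

== RESULT ==
9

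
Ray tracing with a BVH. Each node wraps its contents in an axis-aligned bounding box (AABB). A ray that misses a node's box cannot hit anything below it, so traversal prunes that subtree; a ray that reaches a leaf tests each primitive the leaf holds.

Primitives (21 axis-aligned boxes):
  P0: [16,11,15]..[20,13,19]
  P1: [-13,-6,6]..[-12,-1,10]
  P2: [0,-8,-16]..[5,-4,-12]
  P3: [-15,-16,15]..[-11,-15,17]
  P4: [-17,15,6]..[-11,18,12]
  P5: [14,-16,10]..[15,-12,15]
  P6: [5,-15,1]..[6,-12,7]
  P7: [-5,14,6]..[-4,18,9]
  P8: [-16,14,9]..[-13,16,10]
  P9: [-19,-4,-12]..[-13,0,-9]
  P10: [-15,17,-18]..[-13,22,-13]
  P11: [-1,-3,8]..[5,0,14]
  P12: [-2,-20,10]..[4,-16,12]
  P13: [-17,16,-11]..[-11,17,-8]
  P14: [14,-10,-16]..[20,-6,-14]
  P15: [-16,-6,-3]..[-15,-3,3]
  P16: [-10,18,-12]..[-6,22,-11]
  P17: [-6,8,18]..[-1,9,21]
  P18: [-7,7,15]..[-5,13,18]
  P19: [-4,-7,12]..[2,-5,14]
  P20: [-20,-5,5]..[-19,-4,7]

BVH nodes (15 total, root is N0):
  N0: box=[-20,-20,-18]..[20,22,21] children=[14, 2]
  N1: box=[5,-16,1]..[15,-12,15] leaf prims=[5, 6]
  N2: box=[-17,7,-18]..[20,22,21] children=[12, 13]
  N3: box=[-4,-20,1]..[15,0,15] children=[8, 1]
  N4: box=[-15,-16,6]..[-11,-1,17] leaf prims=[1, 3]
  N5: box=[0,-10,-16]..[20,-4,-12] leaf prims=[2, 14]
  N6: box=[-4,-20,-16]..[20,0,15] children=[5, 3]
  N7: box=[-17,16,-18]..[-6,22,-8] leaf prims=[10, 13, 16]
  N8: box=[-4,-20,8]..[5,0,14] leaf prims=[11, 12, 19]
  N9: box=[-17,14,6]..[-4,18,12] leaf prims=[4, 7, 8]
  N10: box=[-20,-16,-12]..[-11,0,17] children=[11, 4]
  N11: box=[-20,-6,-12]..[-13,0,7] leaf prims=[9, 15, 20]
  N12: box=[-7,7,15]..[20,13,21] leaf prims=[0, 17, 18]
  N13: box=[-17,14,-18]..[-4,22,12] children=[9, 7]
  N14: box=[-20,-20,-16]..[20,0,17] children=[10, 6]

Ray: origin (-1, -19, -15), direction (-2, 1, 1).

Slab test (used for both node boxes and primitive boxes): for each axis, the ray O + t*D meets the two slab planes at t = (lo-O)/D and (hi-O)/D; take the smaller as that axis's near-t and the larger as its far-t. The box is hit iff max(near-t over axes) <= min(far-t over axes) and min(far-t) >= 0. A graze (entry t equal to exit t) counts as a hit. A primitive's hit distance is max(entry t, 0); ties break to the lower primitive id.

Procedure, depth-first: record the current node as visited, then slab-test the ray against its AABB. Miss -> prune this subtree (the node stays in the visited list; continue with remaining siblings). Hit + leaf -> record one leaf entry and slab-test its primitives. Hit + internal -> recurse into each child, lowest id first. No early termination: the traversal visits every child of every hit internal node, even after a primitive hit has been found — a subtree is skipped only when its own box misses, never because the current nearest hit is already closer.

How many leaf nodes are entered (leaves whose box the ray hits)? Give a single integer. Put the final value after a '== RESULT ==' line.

Walk:
N0 x:[-21/2,19/2] y:[-1,41] z:[-3,36] -> hit [-1,19/2], descend [2, 14]
  N2 x:[-21/2,8] y:[26,41] z:[-3,36] -> miss, prune
  N14 x:[-21/2,19/2] y:[-1,19] z:[-1,32] -> hit [-1,19/2], descend [6, 10]
    N6 x:[-21/2,3/2] y:[-1,19] z:[-1,30] -> hit [-1,3/2], descend [3, 5]
      N3 x:[-8,3/2] y:[-1,19] z:[16,30] -> miss, prune
      N5 x:[-21/2,-1/2] y:[9,15] z:[-1,3] -> miss, prune
    N10 x:[5,19/2] y:[3,19] z:[3,32] -> hit [5,19/2], descend [4, 11]
      N4 x:[5,7] y:[3,18] z:[21,32] -> miss, prune
      N11 x:[6,19/2] y:[13,19] z:[3,22] -> miss, prune

9 AABB tests over nodes [0, 2, 14, 6, 3, 5, 10, 4, 11]; 0 leaves entered; closest miss.

== RESULT ==
0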